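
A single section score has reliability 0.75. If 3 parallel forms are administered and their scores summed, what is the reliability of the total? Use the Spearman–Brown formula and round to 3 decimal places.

ρ_k = kρ / (1 + (k−1)ρ) = 3·0.75 / (1 + 2·0.75) = 2.250 / 2.500 = 0.900.

0.900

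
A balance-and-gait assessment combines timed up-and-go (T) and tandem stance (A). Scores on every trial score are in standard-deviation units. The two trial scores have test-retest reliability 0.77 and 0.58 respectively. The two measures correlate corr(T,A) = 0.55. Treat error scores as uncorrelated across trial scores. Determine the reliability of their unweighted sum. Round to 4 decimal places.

Var(T+A) = 2 + 2·[0.55] = 2 + 1.1 = 3.1.
Because errors are independent across components, Cov(Tᵢ,Tⱼ) = Cov(Xᵢ,Xⱼ); the off-diagonal part of the true-score variance is the same as above.
True-score variance = [0.77 + 0.58] + 1.1 = 1.35 + 1.1 = 2.45.
Reliability = 2.45 / 3.1 = 0.7903.

0.7903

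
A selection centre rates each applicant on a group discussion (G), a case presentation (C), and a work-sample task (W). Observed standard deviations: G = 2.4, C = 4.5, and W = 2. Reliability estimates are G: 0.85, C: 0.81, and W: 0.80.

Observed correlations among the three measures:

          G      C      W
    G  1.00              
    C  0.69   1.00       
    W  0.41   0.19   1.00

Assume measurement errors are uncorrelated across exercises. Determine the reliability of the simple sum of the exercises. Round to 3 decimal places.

0.895

Var(G+C+W) = 2.4² + 4.5² + 2² + 2·[2.4·4.5·0.69 + 2.4·2·0.41 + 4.5·2·0.19] = 30.01 + 22.26 = 52.27.
Under uncorrelated errors the observed covariances equal the true-score covariances, so only the own-variance terms attenuate.
True-score variance = [2.4²·0.85 + 4.5²·0.81 + 2²·0.80] + 22.26 = 24.4985 + 22.26 = 46.7585.
Reliability = 46.7585 / 52.27 = 0.895.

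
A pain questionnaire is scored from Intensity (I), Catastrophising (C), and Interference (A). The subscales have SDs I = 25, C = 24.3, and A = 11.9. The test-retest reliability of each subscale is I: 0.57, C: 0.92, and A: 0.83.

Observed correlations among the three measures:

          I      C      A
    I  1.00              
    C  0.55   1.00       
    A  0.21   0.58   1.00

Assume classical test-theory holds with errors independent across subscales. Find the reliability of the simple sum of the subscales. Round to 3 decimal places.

Var(I+C+A) = 25² + 24.3² + 11.9² + 2·[25·24.3·0.55 + 25·11.9·0.21 + 24.3·11.9·0.58] = 1357.1 + 1128.64 = 2485.74.
Because errors are independent across components, Cov(Tᵢ,Tⱼ) = Cov(Xᵢ,Xⱼ); the off-diagonal part of the true-score variance is the same as above.
True-score variance = [25²·0.57 + 24.3²·0.92 + 11.9²·0.83] + 1128.64 = 1017.04 + 1128.64 = 2145.67.
Reliability = 2145.67 / 2485.74 = 0.863.

0.863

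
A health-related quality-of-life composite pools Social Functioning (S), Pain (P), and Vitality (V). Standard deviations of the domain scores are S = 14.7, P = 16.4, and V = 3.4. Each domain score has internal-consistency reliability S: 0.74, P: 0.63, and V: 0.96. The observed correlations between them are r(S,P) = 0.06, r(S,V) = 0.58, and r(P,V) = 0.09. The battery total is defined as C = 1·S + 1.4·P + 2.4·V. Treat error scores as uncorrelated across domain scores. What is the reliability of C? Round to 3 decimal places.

Var(C) = 14.7² + 1.4²·16.4² + 2.4²·3.4² + 2·[1.4·14.7·16.4·0.06 + 2.4·14.7·3.4·0.58 + 3.36·16.4·3.4·0.09] = 809.837 + 213.369 = 1023.21.
Under uncorrelated errors the observed covariances equal the true-score covariances, so only the own-variance terms attenuate.
True-score variance = [14.7²·0.74 + 1.4²·16.4²·0.63 + 2.4²·3.4²·0.96] + 213.369 = 555.941 + 213.369 = 769.31.
Reliability = 769.31 / 1023.21 = 0.752.

0.752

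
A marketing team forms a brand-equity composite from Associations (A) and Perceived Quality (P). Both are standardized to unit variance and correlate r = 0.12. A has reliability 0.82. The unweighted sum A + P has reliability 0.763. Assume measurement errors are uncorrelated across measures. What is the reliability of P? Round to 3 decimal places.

0.649

Var(A+P) = 2 + 2·0.12 = 2.240.
True-score variance = ρ_A + ρ_P + 2·0.12, so 0.763 = (0.82 + ρ_P + 0.24) / 2.240.
ρ_P = 0.763·2.240 − 0.82 − 0.24 = 0.649.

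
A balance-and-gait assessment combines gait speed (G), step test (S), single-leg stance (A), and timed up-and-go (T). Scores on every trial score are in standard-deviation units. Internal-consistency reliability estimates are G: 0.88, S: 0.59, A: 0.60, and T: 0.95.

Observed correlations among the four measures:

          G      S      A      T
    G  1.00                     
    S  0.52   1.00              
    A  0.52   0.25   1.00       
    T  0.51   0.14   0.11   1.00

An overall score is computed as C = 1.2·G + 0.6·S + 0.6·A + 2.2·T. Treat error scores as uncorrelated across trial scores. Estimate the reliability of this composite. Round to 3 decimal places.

0.941

Var(C) = 1.2² + 0.6² + 0.6² + 2.2² + 2·[0.72·0.52 + 0.72·0.52 + 2.64·0.51 + 0.36·0.25 + 1.32·0.14 + 1.32·0.11] = 7 + 5.0304 = 12.0304.
Because errors are independent across components, Cov(Tᵢ,Tⱼ) = Cov(Xᵢ,Xⱼ); the off-diagonal part of the true-score variance is the same as above.
True-score variance = [1.2²·0.88 + 0.6²·0.59 + 0.6²·0.60 + 2.2²·0.95] + 5.0304 = 6.2936 + 5.0304 = 11.324.
Reliability = 11.324 / 12.0304 = 0.941.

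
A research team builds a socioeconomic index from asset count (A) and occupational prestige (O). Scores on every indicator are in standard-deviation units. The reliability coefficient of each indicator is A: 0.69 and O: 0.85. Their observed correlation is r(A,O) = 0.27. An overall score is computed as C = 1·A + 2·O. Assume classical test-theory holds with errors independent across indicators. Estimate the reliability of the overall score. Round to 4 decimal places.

Var(C) = 1 + 2² + 2·[2·0.27] = 5 + 1.08 = 6.08.
Under uncorrelated errors the observed covariances equal the true-score covariances, so only the own-variance terms attenuate.
True-score variance = [0.69 + 2²·0.85] + 1.08 = 4.09 + 1.08 = 5.17.
Reliability = 5.17 / 6.08 = 0.8503.

0.8503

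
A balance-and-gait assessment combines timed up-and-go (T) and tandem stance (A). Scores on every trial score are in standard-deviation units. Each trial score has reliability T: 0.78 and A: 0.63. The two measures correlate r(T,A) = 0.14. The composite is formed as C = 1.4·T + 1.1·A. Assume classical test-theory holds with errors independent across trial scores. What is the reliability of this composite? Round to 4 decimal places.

Var(C) = 1.4² + 1.1² + 2·[1.54·0.14] = 3.17 + 0.4312 = 3.6012.
Under uncorrelated errors the observed covariances equal the true-score covariances, so only the own-variance terms attenuate.
True-score variance = [1.4²·0.78 + 1.1²·0.63] + 0.4312 = 2.2911 + 0.4312 = 2.7223.
Reliability = 2.7223 / 3.6012 = 0.7559.

0.7559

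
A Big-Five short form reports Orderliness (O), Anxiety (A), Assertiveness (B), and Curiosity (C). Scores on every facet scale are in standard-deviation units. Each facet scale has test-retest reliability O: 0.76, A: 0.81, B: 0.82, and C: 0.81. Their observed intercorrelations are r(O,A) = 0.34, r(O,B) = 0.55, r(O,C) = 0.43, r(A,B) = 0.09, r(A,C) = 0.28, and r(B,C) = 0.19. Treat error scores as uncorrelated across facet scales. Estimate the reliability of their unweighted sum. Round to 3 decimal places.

0.897

Var(O+A+B+C) = 4 + 2·[0.34 + 0.55 + 0.43 + 0.09 + 0.28 + 0.19] = 4 + 3.76 = 7.76.
Under uncorrelated errors the observed covariances equal the true-score covariances, so only the own-variance terms attenuate.
True-score variance = [0.76 + 0.81 + 0.82 + 0.81] + 3.76 = 3.2 + 3.76 = 6.96.
Reliability = 6.96 / 7.76 = 0.897.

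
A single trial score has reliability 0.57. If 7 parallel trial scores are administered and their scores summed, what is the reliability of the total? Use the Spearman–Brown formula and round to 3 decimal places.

ρ_k = kρ / (1 + (k−1)ρ) = 7·0.57 / (1 + 6·0.57) = 3.990 / 4.420 = 0.903.

0.903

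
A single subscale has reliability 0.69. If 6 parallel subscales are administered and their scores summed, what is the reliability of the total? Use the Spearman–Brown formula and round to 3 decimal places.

ρ_k = kρ / (1 + (k−1)ρ) = 6·0.69 / (1 + 5·0.69) = 4.140 / 4.450 = 0.930.

0.930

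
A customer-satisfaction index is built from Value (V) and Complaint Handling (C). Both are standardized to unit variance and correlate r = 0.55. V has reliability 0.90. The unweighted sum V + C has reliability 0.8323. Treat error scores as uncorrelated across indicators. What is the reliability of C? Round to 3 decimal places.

Var(V+C) = 2 + 2·0.55 = 3.100.
True-score variance = ρ_V + ρ_C + 2·0.55, so 0.8323 = (0.90 + ρ_C + 1.10) / 3.100.
ρ_C = 0.8323·3.100 − 0.90 − 1.10 = 0.580.

0.580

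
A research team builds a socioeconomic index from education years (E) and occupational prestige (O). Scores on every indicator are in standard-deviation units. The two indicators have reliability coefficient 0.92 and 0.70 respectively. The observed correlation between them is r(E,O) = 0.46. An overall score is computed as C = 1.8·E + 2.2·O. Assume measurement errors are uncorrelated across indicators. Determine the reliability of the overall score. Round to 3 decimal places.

0.854

Var(C) = 1.8² + 2.2² + 2·[3.96·0.46] = 8.08 + 3.6432 = 11.7232.
Because errors are independent across components, Cov(Tᵢ,Tⱼ) = Cov(Xᵢ,Xⱼ); the off-diagonal part of the true-score variance is the same as above.
True-score variance = [1.8²·0.92 + 2.2²·0.70] + 3.6432 = 6.3688 + 3.6432 = 10.012.
Reliability = 10.012 / 11.7232 = 0.854.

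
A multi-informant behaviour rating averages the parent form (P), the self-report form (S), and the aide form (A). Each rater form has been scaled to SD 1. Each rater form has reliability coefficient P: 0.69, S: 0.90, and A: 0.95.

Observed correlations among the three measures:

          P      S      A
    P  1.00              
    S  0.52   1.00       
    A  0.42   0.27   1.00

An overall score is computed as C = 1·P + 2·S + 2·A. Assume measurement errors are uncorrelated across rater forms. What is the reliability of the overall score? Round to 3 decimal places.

0.939

Var(C) = 1 + 2² + 2² + 2·[2·0.52 + 2·0.42 + 4·0.27] = 9 + 5.92 = 14.92.
With uncorrelated errors the cross-covariances are all true-score covariance, so they carry over unchanged; only the diagonal terms shrink to ρᵢσᵢ².
True-score variance = [0.69 + 2²·0.90 + 2²·0.95] + 5.92 = 8.09 + 5.92 = 14.01.
Reliability = 14.01 / 14.92 = 0.939.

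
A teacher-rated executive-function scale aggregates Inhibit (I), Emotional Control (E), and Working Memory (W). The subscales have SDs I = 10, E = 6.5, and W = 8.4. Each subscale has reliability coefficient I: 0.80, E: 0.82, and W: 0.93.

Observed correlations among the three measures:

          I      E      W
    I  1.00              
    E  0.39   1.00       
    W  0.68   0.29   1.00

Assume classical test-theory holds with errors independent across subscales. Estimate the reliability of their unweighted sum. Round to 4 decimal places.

Var(I+E+W) = 10² + 6.5² + 8.4² + 2·[10·6.5·0.39 + 10·8.4·0.68 + 6.5·8.4·0.29] = 212.81 + 196.608 = 409.418.
With uncorrelated errors the cross-covariances are all true-score covariance, so they carry over unchanged; only the diagonal terms shrink to ρᵢσᵢ².
True-score variance = [10²·0.80 + 6.5²·0.82 + 8.4²·0.93] + 196.608 = 180.266 + 196.608 = 376.874.
Reliability = 376.874 / 409.418 = 0.9205.

0.9205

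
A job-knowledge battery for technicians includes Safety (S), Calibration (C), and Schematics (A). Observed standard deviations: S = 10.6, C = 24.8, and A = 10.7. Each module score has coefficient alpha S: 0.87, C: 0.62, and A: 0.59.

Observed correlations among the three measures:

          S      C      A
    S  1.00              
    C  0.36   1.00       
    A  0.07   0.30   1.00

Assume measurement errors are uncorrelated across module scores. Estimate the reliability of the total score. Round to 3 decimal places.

Var(S+C+A) = 10.6² + 24.8² + 10.7² + 2·[10.6·24.8·0.36 + 10.6·10.7·0.07 + 24.8·10.7·0.30] = 841.89 + 364.368 = 1206.26.
Under uncorrelated errors the observed covariances equal the true-score covariances, so only the own-variance terms attenuate.
True-score variance = [10.6²·0.87 + 24.8²·0.62 + 10.7²·0.59] + 364.368 = 546.627 + 364.368 = 910.995.
Reliability = 910.995 / 1206.26 = 0.755.

0.755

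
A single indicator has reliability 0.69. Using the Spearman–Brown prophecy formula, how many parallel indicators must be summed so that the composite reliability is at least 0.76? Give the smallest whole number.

2

k ≥ ρ*(1−ρ₁)/(ρ₁(1−ρ*)) = 0.76·0.31 / (0.69·0.24) = 1.423.
Smallest integer k = 2.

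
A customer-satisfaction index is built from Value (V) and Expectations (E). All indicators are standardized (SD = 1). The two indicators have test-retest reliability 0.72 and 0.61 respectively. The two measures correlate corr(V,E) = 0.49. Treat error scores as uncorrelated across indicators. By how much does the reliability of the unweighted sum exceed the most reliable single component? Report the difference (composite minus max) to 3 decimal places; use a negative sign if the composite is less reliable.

0.055

Var(sum) = 2 + 0.98 = 2.98; true-score variance = 1.33 + 0.98 = 2.31; composite reliability = 0.7752.
Max component reliability = 0.7200.
Difference = 0.7752 − 0.7200 = 0.055.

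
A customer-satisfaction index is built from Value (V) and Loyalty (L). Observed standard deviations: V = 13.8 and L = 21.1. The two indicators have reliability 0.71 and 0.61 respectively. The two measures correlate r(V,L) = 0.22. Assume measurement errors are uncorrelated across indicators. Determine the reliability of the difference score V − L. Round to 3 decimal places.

0.549

Var(V−L) = 13.8² + 21.1² − 2·13.8·21.1·0.22 = 635.65 − 128.119 = 507.531.
Because errors are independent across components, Cov(Tᵢ,Tⱼ) = Cov(Xᵢ,Xⱼ); the off-diagonal part of the true-score variance is the same as above.
True-score variance = [13.8²·0.71 + 21.1²·0.61] − 128.119 = 406.791 − 128.119 = 278.671.
Reliability = 278.671 / 507.531 = 0.549.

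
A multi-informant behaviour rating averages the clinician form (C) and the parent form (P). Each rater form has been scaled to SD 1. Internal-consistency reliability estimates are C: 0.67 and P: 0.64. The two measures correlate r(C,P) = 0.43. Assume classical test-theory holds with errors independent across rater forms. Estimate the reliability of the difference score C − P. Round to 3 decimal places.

Var(C−P) = 1 + 1 − 2·0.43 = 2 − 0.86 = 1.14.
Under uncorrelated errors the observed covariances equal the true-score covariances, so only the own-variance terms attenuate.
True-score variance = [0.67 + 0.64] − 0.86 = 1.31 − 0.86 = 0.45.
Reliability = 0.45 / 1.14 = 0.395.

0.395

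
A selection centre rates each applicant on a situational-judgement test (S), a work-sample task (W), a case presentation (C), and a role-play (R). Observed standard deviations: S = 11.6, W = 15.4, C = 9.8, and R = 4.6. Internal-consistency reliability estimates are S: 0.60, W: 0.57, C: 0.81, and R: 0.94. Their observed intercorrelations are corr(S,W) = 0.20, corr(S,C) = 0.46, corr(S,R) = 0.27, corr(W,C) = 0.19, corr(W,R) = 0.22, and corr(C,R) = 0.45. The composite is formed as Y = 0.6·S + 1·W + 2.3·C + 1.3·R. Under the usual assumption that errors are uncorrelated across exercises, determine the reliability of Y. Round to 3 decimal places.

Var(Y) = 0.6²·11.6² + 15.4² + 2.3²·9.8² + 1.3²·4.6² + 2·[0.6·11.6·15.4·0.20 + 1.38·11.6·9.8·0.46 + 0.78·11.6·4.6·0.27 + 2.3·15.4·9.8·0.19 + 1.3·15.4·4.6·0.22 + 2.99·9.8·4.6·0.45] = 829.414 + 503.412 = 1332.83.
Because errors are independent across components, Cov(Tᵢ,Tⱼ) = Cov(Xᵢ,Xⱼ); the off-diagonal part of the true-score variance is the same as above.
True-score variance = [0.6²·11.6²·0.60 + 15.4²·0.57 + 2.3²·9.8²·0.81 + 1.3²·4.6²·0.94] + 503.412 = 609.383 + 503.412 = 1112.79.
Reliability = 1112.79 / 1332.83 = 0.835.

0.835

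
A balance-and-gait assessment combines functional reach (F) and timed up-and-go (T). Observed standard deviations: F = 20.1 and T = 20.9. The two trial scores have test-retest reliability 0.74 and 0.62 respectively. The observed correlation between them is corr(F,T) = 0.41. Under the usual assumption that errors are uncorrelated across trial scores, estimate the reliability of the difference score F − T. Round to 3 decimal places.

Var(F−T) = 20.1² + 20.9² − 2·20.1·20.9·0.41 = 840.82 − 344.474 = 496.346.
Under uncorrelated errors the observed covariances equal the true-score covariances, so only the own-variance terms attenuate.
True-score variance = [20.1²·0.74 + 20.9²·0.62] − 344.474 = 569.79 − 344.474 = 225.316.
Reliability = 225.316 / 496.346 = 0.454.

0.454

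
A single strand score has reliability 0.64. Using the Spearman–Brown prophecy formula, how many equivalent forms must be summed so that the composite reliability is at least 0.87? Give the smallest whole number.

k ≥ ρ*(1−ρ₁)/(ρ₁(1−ρ*)) = 0.87·0.36 / (0.64·0.13) = 3.764.
Smallest integer k = 4.

4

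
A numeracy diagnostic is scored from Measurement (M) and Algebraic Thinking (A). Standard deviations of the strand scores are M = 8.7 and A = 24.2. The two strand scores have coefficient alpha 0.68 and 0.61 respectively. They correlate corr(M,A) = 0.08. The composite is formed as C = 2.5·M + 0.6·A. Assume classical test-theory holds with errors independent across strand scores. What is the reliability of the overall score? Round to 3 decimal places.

Var(C) = 2.5²·8.7² + 0.6²·24.2² + 2·[1.5·8.7·24.2·0.08] = 683.893 + 50.5296 = 734.422.
Because errors are independent across components, Cov(Tᵢ,Tⱼ) = Cov(Xᵢ,Xⱼ); the off-diagonal part of the true-score variance is the same as above.
True-score variance = [2.5²·8.7²·0.68 + 0.6²·24.2²·0.61] + 50.5296 = 450.289 + 50.5296 = 500.819.
Reliability = 500.819 / 734.422 = 0.682.

0.682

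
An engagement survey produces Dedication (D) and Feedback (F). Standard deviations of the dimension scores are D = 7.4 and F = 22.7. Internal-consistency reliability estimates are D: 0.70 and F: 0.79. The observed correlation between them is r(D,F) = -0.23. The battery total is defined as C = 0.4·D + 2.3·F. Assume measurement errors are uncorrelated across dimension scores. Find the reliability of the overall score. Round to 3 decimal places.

0.784

Var(C) = 0.4²·7.4² + 2.3²·22.7² + 2·[0.92·7.4·22.7·(-0.23)] = 2734.65 − 71.0891 = 2663.56.
Because errors are independent across components, Cov(Tᵢ,Tⱼ) = Cov(Xᵢ,Xⱼ); the off-diagonal part of the true-score variance is the same as above.
True-score variance = [0.4²·7.4²·0.70 + 2.3²·22.7²·0.79] − 71.0891 = 2159.58 − 71.0891 = 2088.49.
Reliability = 2088.49 / 2663.56 = 0.784.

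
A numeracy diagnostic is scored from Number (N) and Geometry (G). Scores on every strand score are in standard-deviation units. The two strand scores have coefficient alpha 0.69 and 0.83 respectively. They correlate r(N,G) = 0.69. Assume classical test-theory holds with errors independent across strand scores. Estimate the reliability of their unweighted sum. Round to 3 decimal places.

0.858

Var(N+G) = 2 + 2·[0.69] = 2 + 1.38 = 3.38.
With uncorrelated errors the cross-covariances are all true-score covariance, so they carry over unchanged; only the diagonal terms shrink to ρᵢσᵢ².
True-score variance = [0.69 + 0.83] + 1.38 = 1.52 + 1.38 = 2.9.
Reliability = 2.9 / 3.38 = 0.858.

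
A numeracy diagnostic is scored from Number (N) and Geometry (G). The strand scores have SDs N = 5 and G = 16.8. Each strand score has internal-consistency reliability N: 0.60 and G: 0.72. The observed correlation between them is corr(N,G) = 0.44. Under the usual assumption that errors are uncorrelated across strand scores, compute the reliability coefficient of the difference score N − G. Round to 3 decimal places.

Var(N−G) = 5² + 16.8² − 2·5·16.8·0.44 = 307.24 − 73.92 = 233.32.
Under uncorrelated errors the observed covariances equal the true-score covariances, so only the own-variance terms attenuate.
True-score variance = [5²·0.60 + 16.8²·0.72] − 73.92 = 218.213 − 73.92 = 144.293.
Reliability = 144.293 / 233.32 = 0.618.

0.618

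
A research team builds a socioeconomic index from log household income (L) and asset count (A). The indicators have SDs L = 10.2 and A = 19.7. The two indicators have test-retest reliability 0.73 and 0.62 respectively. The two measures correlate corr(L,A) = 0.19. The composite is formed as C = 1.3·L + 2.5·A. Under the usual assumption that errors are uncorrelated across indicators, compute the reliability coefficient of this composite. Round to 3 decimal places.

0.660

Var(C) = 1.3²·10.2² + 2.5²·19.7² + 2·[3.25·10.2·19.7·0.19] = 2601.39 + 248.161 = 2849.55.
Because errors are independent across components, Cov(Tᵢ,Tⱼ) = Cov(Xᵢ,Xⱼ); the off-diagonal part of the true-score variance is the same as above.
True-score variance = [1.3²·10.2²·0.73 + 2.5²·19.7²·0.62] + 248.161 = 1632.2 + 248.161 = 1880.36.
Reliability = 1880.36 / 2849.55 = 0.660.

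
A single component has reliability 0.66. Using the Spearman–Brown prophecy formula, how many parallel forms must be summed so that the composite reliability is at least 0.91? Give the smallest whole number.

6

k ≥ ρ*(1−ρ₁)/(ρ₁(1−ρ*)) = 0.91·0.34 / (0.66·0.09) = 5.209.
Smallest integer k = 6.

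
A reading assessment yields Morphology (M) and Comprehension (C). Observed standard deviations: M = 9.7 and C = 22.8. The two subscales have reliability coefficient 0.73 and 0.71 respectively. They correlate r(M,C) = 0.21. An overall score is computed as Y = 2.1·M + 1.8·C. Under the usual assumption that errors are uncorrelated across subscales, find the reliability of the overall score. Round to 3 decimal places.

0.755

Var(Y) = 2.1²·9.7² + 1.8²·22.8² + 2·[3.78·9.7·22.8·0.21] = 2099.22 + 351.114 = 2450.33.
Because errors are independent across components, Cov(Tᵢ,Tⱼ) = Cov(Xᵢ,Xⱼ); the off-diagonal part of the true-score variance is the same as above.
True-score variance = [2.1²·9.7²·0.73 + 1.8²·22.8²·0.71] + 351.114 = 1498.74 + 351.114 = 1849.86.
Reliability = 1849.86 / 2450.33 = 0.755.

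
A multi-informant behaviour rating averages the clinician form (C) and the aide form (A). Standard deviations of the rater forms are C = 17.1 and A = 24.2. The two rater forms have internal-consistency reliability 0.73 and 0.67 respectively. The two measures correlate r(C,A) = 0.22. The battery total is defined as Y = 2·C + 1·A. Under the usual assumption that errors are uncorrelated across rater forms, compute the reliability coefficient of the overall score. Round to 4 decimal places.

Var(Y) = 2²·17.1² + 24.2² + 2·[2·17.1·24.2·0.22] = 1755.28 + 364.162 = 2119.44.
With uncorrelated errors the cross-covariances are all true-score covariance, so they carry over unchanged; only the diagonal terms shrink to ρᵢσᵢ².
True-score variance = [2²·17.1²·0.73 + 24.2²·0.67] + 364.162 = 1246.22 + 364.162 = 1610.38.
Reliability = 1610.38 / 2119.44 = 0.7598.

0.7598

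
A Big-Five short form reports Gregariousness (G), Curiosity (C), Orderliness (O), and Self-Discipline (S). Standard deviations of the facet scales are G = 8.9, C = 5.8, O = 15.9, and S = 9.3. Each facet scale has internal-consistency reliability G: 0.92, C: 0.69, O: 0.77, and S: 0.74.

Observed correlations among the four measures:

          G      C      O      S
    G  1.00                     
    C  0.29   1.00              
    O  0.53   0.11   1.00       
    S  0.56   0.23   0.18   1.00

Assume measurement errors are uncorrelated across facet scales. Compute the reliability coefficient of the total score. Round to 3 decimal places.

0.882

Var(G+C+O+S) = 8.9² + 5.8² + 15.9² + 9.3² + 2·[8.9·5.8·0.29 + 8.9·15.9·0.53 + 8.9·9.3·0.56 + 5.8·15.9·0.11 + 5.8·9.3·0.23 + 15.9·9.3·0.18] = 452.15 + 370.977 = 823.127.
Under uncorrelated errors the observed covariances equal the true-score covariances, so only the own-variance terms attenuate.
True-score variance = [8.9²·0.92 + 5.8²·0.69 + 15.9²·0.77 + 9.3²·0.74] + 370.977 = 354.751 + 370.977 = 725.728.
Reliability = 725.728 / 823.127 = 0.882.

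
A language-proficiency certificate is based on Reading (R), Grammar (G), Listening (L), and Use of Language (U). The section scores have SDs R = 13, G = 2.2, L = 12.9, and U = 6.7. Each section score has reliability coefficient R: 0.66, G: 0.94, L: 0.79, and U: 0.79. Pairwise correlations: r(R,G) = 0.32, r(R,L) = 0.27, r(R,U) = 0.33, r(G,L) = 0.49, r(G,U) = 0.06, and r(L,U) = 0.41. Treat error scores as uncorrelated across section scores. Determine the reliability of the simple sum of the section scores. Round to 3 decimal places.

0.843

Var(R+G+L+U) = 13² + 2.2² + 12.9² + 6.7² + 2·[13·2.2·0.32 + 13·12.9·0.27 + 13·6.7·0.33 + 2.2·12.9·0.49 + 2.2·6.7·0.06 + 12.9·6.7·0.41] = 385.14 + 266.802 = 651.942.
Under uncorrelated errors the observed covariances equal the true-score covariances, so only the own-variance terms attenuate.
True-score variance = [13²·0.66 + 2.2²·0.94 + 12.9²·0.79 + 6.7²·0.79] + 266.802 = 283.017 + 266.802 = 549.818.
Reliability = 549.818 / 651.942 = 0.843.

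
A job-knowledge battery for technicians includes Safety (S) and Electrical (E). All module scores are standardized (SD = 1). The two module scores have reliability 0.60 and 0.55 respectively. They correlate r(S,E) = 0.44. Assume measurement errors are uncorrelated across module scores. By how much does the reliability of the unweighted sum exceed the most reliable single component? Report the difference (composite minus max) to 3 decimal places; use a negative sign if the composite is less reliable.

0.105

Var(sum) = 2 + 0.88 = 2.88; true-score variance = 1.15 + 0.88 = 2.03; composite reliability = 0.7049.
Max component reliability = 0.6000.
Difference = 0.7049 − 0.6000 = 0.105.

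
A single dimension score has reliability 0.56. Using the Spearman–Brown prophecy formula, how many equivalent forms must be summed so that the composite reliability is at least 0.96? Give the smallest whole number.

19

k ≥ ρ*(1−ρ₁)/(ρ₁(1−ρ*)) = 0.96·0.44 / (0.56·0.04) = 18.857.
Smallest integer k = 19.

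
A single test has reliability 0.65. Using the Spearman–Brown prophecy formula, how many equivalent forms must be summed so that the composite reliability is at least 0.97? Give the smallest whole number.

18

k ≥ ρ*(1−ρ₁)/(ρ₁(1−ρ*)) = 0.97·0.35 / (0.65·0.03) = 17.410.
Smallest integer k = 18.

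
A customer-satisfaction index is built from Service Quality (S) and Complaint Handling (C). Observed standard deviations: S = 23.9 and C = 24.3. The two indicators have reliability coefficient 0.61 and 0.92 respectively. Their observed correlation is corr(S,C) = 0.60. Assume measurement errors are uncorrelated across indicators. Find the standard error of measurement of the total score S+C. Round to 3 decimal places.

16.432

Var(total) = 1161.7 + 696.924 = 1858.62.
True-score variance = 891.689 + 696.924 = 1588.61, so reliability = 0.8547.
Error variance = 1858.62 − 1588.61 = 270.011; SEM = √270.011 = 16.432.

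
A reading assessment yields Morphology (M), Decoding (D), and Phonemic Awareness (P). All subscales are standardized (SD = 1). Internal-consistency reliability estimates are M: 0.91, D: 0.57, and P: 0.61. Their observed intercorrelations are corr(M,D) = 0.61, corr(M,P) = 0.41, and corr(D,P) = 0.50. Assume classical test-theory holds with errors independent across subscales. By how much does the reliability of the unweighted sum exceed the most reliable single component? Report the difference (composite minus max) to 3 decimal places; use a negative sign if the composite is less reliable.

-0.061

Var(sum) = 3 + 3.04 = 6.04; true-score variance = 2.09 + 3.04 = 5.13; composite reliability = 0.8493.
Max component reliability = 0.9100.
Difference = 0.8493 − 0.9100 = -0.061.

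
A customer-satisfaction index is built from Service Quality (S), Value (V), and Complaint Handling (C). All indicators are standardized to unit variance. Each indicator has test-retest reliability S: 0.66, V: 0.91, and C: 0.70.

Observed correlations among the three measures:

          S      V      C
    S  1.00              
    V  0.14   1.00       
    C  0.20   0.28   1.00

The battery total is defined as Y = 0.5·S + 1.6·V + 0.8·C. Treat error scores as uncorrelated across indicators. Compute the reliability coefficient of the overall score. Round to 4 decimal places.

Var(Y) = 0.5² + 1.6² + 0.8² + 2·[0.8·0.14 + 0.4·0.20 + 1.28·0.28] = 3.45 + 1.1008 = 4.5508.
With uncorrelated errors the cross-covariances are all true-score covariance, so they carry over unchanged; only the diagonal terms shrink to ρᵢσᵢ².
True-score variance = [0.5²·0.66 + 1.6²·0.91 + 0.8²·0.70] + 1.1008 = 2.9426 + 1.1008 = 4.0434.
Reliability = 4.0434 / 4.5508 = 0.8885.

0.8885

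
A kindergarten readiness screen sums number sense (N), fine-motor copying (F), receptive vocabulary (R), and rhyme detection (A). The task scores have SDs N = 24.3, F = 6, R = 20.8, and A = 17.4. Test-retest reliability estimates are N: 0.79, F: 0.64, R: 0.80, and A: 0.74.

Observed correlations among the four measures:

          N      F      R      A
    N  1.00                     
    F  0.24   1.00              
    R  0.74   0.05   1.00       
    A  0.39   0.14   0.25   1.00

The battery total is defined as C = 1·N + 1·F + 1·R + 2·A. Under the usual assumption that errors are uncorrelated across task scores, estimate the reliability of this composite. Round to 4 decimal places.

Var(C) = 24.3² + 6² + 20.8² + 2²·17.4² + 2·[24.3·6·0.24 + 24.3·20.8·0.74 + 2·24.3·17.4·0.39 + 6·20.8·0.05 + 2·6·17.4·0.14 + 2·20.8·17.4·0.25] = 2270.17 + 1910.5 = 4180.67.
Under uncorrelated errors the observed covariances equal the true-score covariances, so only the own-variance terms attenuate.
True-score variance = [24.3²·0.79 + 6²·0.64 + 20.8²·0.80 + 2²·17.4²·0.74] + 1910.5 = 1731.81 + 1910.5 = 3642.31.
Reliability = 3642.31 / 4180.67 = 0.8712.

0.8712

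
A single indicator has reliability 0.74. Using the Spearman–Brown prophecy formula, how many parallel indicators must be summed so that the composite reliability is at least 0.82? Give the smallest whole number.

2

k ≥ ρ*(1−ρ₁)/(ρ₁(1−ρ*)) = 0.82·0.26 / (0.74·0.18) = 1.601.
Smallest integer k = 2.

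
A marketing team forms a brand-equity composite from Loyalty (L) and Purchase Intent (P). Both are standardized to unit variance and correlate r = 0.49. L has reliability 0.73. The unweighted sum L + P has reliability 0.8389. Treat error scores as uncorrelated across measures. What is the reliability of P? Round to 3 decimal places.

0.790

Var(L+P) = 2 + 2·0.49 = 2.980.
True-score variance = ρ_L + ρ_P + 2·0.49, so 0.8389 = (0.73 + ρ_P + 0.98) / 2.980.
ρ_P = 0.8389·2.980 − 0.73 − 0.98 = 0.790.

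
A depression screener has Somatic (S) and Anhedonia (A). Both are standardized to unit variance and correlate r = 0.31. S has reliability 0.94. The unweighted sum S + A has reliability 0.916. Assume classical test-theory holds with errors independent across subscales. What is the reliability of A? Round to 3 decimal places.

0.840

Var(S+A) = 2 + 2·0.31 = 2.620.
True-score variance = ρ_S + ρ_A + 2·0.31, so 0.916 = (0.94 + ρ_A + 0.62) / 2.620.
ρ_A = 0.916·2.620 − 0.94 − 0.62 = 0.840.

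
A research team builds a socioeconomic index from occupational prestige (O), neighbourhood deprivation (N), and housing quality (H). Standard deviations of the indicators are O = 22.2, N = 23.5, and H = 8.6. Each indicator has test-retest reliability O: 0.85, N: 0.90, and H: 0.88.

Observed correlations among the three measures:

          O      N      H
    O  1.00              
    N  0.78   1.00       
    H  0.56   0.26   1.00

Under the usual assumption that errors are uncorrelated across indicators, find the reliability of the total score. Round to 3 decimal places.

Var(O+N+H) = 22.2² + 23.5² + 8.6² + 2·[22.2·23.5·0.78 + 22.2·8.6·0.56 + 23.5·8.6·0.26] = 1119.05 + 1132.77 = 2251.82.
Under uncorrelated errors the observed covariances equal the true-score covariances, so only the own-variance terms attenuate.
True-score variance = [22.2²·0.85 + 23.5²·0.90 + 8.6²·0.88] + 1132.77 = 981.024 + 1132.77 = 2113.8.
Reliability = 2113.8 / 2251.82 = 0.939.

0.939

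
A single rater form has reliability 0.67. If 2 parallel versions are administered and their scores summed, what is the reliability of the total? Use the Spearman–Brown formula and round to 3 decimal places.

ρ_k = kρ / (1 + (k−1)ρ) = 2·0.67 / (1 + 1·0.67) = 1.340 / 1.670 = 0.802.

0.802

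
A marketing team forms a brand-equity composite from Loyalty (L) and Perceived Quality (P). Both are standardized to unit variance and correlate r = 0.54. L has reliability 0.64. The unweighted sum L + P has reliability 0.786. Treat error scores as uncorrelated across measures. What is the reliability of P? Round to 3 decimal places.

Var(L+P) = 2 + 2·0.54 = 3.080.
True-score variance = ρ_L + ρ_P + 2·0.54, so 0.786 = (0.64 + ρ_P + 1.08) / 3.080.
ρ_P = 0.786·3.080 − 0.64 − 1.08 = 0.701.

0.701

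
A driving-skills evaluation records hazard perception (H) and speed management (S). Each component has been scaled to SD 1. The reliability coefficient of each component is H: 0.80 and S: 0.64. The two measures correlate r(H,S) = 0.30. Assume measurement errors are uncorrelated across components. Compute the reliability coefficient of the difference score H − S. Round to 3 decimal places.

Var(H−S) = 1 + 1 − 2·0.30 = 2 − 0.6 = 1.4.
Under uncorrelated errors the observed covariances equal the true-score covariances, so only the own-variance terms attenuate.
True-score variance = [0.80 + 0.64] − 0.6 = 1.44 − 0.6 = 0.84.
Reliability = 0.84 / 1.4 = 0.600.

0.600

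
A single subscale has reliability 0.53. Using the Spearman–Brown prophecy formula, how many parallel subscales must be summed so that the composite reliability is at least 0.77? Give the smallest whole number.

k ≥ ρ*(1−ρ₁)/(ρ₁(1−ρ*)) = 0.77·0.47 / (0.53·0.23) = 2.969.
Smallest integer k = 3.

3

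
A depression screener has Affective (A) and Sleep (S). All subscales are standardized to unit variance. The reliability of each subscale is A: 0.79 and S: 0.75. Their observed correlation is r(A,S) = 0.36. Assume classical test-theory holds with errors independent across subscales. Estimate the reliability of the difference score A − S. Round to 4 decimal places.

0.6406

Var(A−S) = 1 + 1 − 2·0.36 = 2 − 0.72 = 1.28.
Under uncorrelated errors the observed covariances equal the true-score covariances, so only the own-variance terms attenuate.
True-score variance = [0.79 + 0.75] − 0.72 = 1.54 − 0.72 = 0.82.
Reliability = 0.82 / 1.28 = 0.6406.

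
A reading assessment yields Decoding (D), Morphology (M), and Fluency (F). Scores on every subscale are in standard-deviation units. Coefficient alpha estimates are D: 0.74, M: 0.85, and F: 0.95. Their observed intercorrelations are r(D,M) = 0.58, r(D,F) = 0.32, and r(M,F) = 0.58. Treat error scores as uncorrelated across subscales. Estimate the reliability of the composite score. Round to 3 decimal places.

Var(D+M+F) = 3 + 2·[0.58 + 0.32 + 0.58] = 3 + 2.96 = 5.96.
Under uncorrelated errors the observed covariances equal the true-score covariances, so only the own-variance terms attenuate.
True-score variance = [0.74 + 0.85 + 0.95] + 2.96 = 2.54 + 2.96 = 5.5.
Reliability = 5.5 / 5.96 = 0.923.

0.923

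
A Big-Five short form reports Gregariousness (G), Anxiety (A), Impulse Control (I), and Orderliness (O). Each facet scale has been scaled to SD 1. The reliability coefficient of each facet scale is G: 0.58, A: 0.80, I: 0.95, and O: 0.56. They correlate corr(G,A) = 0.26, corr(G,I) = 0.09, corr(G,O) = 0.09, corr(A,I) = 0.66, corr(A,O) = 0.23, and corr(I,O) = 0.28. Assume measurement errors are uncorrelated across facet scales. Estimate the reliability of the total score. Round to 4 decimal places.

0.8463

Var(G+A+I+O) = 4 + 2·[0.26 + 0.09 + 0.09 + 0.66 + 0.23 + 0.28] = 4 + 3.22 = 7.22.
With uncorrelated errors the cross-covariances are all true-score covariance, so they carry over unchanged; only the diagonal terms shrink to ρᵢσᵢ².
True-score variance = [0.58 + 0.80 + 0.95 + 0.56] + 3.22 = 2.89 + 3.22 = 6.11.
Reliability = 6.11 / 7.22 = 0.8463.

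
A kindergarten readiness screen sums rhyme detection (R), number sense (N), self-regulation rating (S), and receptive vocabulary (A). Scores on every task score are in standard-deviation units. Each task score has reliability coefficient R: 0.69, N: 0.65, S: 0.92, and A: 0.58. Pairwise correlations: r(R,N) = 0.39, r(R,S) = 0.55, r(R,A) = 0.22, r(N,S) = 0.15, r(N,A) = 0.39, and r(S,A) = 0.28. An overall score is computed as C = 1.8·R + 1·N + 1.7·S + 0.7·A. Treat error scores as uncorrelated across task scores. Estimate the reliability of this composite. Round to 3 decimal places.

Var(C) = 1.8² + 1 + 1.7² + 0.7² + 2·[1.8·0.39 + 3.06·0.55 + 1.26·0.22 + 1.7·0.15 + 0.7·0.39 + 1.19·0.28] = 7.62 + 7.0468 = 14.6668.
Under uncorrelated errors the observed covariances equal the true-score covariances, so only the own-variance terms attenuate.
True-score variance = [1.8²·0.69 + 0.65 + 1.7²·0.92 + 0.7²·0.58] + 7.0468 = 5.8286 + 7.0468 = 12.8754.
Reliability = 12.8754 / 14.6668 = 0.878.

0.878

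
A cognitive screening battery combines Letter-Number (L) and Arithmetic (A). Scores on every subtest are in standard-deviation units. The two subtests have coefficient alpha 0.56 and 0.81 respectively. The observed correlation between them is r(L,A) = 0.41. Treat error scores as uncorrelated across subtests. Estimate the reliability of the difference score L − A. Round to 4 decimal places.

Var(L−A) = 1 + 1 − 2·0.41 = 2 − 0.82 = 1.18.
With uncorrelated errors the cross-covariances are all true-score covariance, so they carry over unchanged; only the diagonal terms shrink to ρᵢσᵢ².
True-score variance = [0.56 + 0.81] − 0.82 = 1.37 − 0.82 = 0.55.
Reliability = 0.55 / 1.18 = 0.4661.

0.4661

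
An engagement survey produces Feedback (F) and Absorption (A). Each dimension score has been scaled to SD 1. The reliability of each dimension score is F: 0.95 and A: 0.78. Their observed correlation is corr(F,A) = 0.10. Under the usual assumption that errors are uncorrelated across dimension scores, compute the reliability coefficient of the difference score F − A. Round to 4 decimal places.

Var(F−A) = 1 + 1 − 2·0.10 = 2 − 0.2 = 1.8.
Under uncorrelated errors the observed covariances equal the true-score covariances, so only the own-variance terms attenuate.
True-score variance = [0.95 + 0.78] − 0.2 = 1.73 − 0.2 = 1.53.
Reliability = 1.53 / 1.8 = 0.8500.

0.8500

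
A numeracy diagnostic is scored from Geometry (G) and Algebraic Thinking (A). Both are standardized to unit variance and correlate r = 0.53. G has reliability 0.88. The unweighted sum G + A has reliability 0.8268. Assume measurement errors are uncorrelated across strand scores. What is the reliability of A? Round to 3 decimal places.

0.590

Var(G+A) = 2 + 2·0.53 = 3.060.
True-score variance = ρ_G + ρ_A + 2·0.53, so 0.8268 = (0.88 + ρ_A + 1.06) / 3.060.
ρ_A = 0.8268·3.060 − 0.88 − 1.06 = 0.590.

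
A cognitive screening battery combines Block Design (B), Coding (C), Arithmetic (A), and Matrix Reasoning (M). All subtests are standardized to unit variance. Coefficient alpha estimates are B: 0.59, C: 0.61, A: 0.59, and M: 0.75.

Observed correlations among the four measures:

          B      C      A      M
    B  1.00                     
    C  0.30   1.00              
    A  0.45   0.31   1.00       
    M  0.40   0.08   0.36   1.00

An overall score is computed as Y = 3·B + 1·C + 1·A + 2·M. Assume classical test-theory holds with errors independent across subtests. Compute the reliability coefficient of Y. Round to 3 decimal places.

0.794

Var(Y) = 3² + 1 + 1 + 2² + 2·[3·0.30 + 3·0.45 + 6·0.40 + 0.31 + 2·0.08 + 2·0.36] = 15 + 11.68 = 26.68.
With uncorrelated errors the cross-covariances are all true-score covariance, so they carry over unchanged; only the diagonal terms shrink to ρᵢσᵢ².
True-score variance = [3²·0.59 + 0.61 + 0.59 + 2²·0.75] + 11.68 = 9.51 + 11.68 = 21.19.
Reliability = 21.19 / 26.68 = 0.794.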